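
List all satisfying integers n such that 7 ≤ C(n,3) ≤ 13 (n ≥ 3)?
5

Solution: C(4,3)=4; C(5,3)=10; C(6,3)=20. So valid n = 5.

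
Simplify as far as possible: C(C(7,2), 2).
210

Working:
C(7,2) = 21, then C(21, 2) = 210.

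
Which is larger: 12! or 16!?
16!

Working:
12!=479,001,600, 16!=20,922,789,888,000. 16! > 12!.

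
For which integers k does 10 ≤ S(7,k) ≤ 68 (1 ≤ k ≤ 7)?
S(7,1)=1; S(7,2)=63; S(7,3)=301; S(7,4)=350; S(7,5)=140; S(7,6)=21; S(7,7)=1. So valid k = 2, 6.
Final answer: 2, 6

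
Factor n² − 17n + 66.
Seek roots whose sum is 17 and product is 66: (6, 11). So n² − 17n + 66 = (n − 6)(n − 11).

Answer: (n − 6)(n − 11)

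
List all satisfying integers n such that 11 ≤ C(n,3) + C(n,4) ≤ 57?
5, 6
C(4,3)+C(4,4)=5; C(5,3)+C(5,4)=15; C(6,3)+C(6,4)=35; C(7,3)+C(7,4)=70. So valid n = 5, 6.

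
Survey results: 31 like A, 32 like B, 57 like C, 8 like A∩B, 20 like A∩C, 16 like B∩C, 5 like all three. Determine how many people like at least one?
81

Reasoning: |A∪B∪C| = 31+32+57-8-20-16+5 = 81.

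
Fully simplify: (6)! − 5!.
(6)! − 5! = (6)·5! − 5! = (6−1)·5! = 5·5! = 600.
Final answer: 600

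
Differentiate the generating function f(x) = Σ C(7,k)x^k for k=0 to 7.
Σ k·C(7,k)x^(k-1) for k=1 to 7

Explanation: Term-by-term differentiation gives Σ k·C(7,k)x^{k-1} for k=1 to 7.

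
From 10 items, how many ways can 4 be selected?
C(10,4) = 10! / (4! × (10-4)!)
         = 10! / (4! × 6!)
         = 210

Answer: 210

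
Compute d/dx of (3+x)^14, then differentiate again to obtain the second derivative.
182(3+x)^12

Explanation: First derivative: 14(3+x)^{13}. Second derivative: 14·13·(3+x)^{12} = 182(3+x)^{12}.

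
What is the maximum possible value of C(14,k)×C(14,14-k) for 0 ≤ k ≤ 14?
C(14,k)·C(14,14-k) = C(14,k)², maximised at the centre k = 7: C(14,7)² = 11,778,624.
Final answer: 11,778,624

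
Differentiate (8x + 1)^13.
104(8x + 1)^12

Solution: Chain rule: 13(8x+1)^{12} × 8 = 104(8x+1)^{12}.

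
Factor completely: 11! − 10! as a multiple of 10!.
10 × 10! = 36,288,000

11! − 10! = 11·10! − 10! = (11 − 1)·10! = 10 × 10! = 36,288,000.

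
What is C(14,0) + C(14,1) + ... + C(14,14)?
16,384

Sum of binomial coefficients = 2^14 = 16,384.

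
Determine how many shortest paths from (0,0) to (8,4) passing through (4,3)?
175

Solution: To (4,3): C(7,4)=35. From there: C(5,4)=5. Total: 175.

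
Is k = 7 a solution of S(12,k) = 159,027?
S(12,7) = 7·S(11,7) + S(11,6) = 7·63,987 + 179,487 = 627,396, which does not equal 159,027.

Answer: No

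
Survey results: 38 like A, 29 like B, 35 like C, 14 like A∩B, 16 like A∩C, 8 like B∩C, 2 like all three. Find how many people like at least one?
66

Working:
|A∪B∪C| = 38+29+35-14-16-8+2 = 66.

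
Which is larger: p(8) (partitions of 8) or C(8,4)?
C(8,4)

Explanation: Pentagonal recurrence p(n) = p(n−1) + p(n−2) − p(n−5) − p(n−7) + …: p(8) = p(7) + p(6) − p(3) − p(1) = 15 + 11 − 3 − 1 = 22; C(8,4) = 70.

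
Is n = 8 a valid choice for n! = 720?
No

Working:
8! = 8·7! = 8·5,040 = 40,320, which does not equal 720.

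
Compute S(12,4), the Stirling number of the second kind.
611,501

Working:
Using the Stirling recurrence: S(n,k) = k·S(n-1,k) + S(n-1,k-1)
S(12,4) = 4·S(11,4) + S(11,3)
         = 4·145750 + 28501
         = 583000 + 28501
         = 611,501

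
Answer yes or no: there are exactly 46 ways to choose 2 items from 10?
No

Reasoning: C(10,2) = 45 ≠ 46.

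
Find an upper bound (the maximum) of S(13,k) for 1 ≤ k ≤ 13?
9,321,312

Working:
Row S(13,k) for k = 1..13 (via S(n,k) = k·S(n−1,k) + S(n−1,k−1)): 1, 4,095, 261,625, 2,532,530, 7,508,501, 9,321,312, 5,715,424, 1,899,612, 359,502, 39,325, 2,431, 78, 1. The row is unimodal; maximum at k = 6: 9,321,312.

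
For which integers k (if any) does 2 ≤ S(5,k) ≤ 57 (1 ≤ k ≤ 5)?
S(5,1)=1; S(5,2)=15; S(5,3)=25; S(5,4)=10; S(5,5)=1. So valid k = 2, 3, 4.
Final answer: 2, 3, 4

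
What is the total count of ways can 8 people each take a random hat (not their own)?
14,833
Using D(n) = (n-1)[D(n-1) + D(n-2)]:
D(8) = (8-1) × [D(7) + D(6)]
      = 7 × [1854 + 265]
      = 7 × 2119
      = 14,833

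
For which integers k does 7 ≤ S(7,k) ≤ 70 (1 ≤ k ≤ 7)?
2, 6

Reasoning: S(7,1)=1; S(7,2)=63; S(7,3)=301; S(7,4)=350; S(7,5)=140; S(7,6)=21; S(7,7)=1. So valid k = 2, 6.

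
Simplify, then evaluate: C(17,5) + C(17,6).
18,564

Working:
By Pascal's identity: C(18,6) = 18,564.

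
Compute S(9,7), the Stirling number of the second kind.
Using the Stirling recurrence: S(n,k) = k·S(n-1,k) + S(n-1,k-1)
S(9,7) = 7·S(8,7) + S(8,6)
         = 7·28 + 266
         = 196 + 266
         = 462
Final answer: 462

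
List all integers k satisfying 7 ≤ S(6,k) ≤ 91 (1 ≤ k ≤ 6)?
S(6,1)=1; S(6,2)=31; S(6,3)=90; S(6,4)=65; S(6,5)=15; S(6,6)=1. So valid k = 2, 3, 4, 5.
Final answer: 2, 3, 4, 5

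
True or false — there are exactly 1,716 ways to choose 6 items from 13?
C(13,6) = 1,716.

Answer: True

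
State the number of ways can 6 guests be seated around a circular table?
120

Explanation: Circular arrangements: (6-1)! = 120.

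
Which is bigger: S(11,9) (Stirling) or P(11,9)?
S(11,9) = 9·S(10,9) + S(10,8) = 9·45 + 750 = 1,155; P(11,9) = 19,958,400.
Final answer: P(11,9)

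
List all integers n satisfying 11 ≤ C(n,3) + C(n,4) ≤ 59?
5, 6

Working:
C(4,3)+C(4,4)=5; C(5,3)+C(5,4)=15; C(6,3)+C(6,4)=35; C(7,3)+C(7,4)=70. So valid n = 5, 6.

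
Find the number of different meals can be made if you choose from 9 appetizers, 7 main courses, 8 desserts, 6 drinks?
3,024

Working:
By the multiplication principle: 9 × 7 × 8 × 6 = 3,024.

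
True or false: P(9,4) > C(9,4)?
True

Working:
P(9,4) = 3,024 and C(9,4) = 126; P(n,r) = r! × C(n,r) so P > C whenever r ≥ 2.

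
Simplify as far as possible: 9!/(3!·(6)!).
84

Working:
This is C(9,3) = 84.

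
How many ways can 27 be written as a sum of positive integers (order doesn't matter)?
3,010

Pentagonal recurrence p(n) = p(n−1) + p(n−2) − p(n−5) − p(n−7) + …: p(27) = p(26) + p(25) − p(22) − p(20) + p(15) + p(12) − p(5) − p(1) = 2,436 + 1,958 − 1,002 − 627 + 176 + 77 − 7 − 1 = 3,010.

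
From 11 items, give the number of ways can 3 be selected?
C(11,3) = 11! / (3! × (11-3)!)
         = 11! / (3! × 8!)
         = 165
Final answer: 165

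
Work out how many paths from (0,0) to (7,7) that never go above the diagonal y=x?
429

Counted by the Catalan number C_7: C_7 = C(14,7)/(7+1) = 3,432/8 = 429.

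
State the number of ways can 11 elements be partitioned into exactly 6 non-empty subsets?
179,487

Reasoning: This equals S(11,6), the Stirling number of the 2nd kind.
Using the Stirling recurrence: S(n,k) = k·S(n-1,k) + S(n-1,k-1)
S(11,6) = 6·S(10,6) + S(10,5)
         = 6·22827 + 42525
         = 136962 + 42525
         = 179,487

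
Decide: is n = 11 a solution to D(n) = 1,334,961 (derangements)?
D(11) = (11-1)·[D(10) + D(9)] = 10·[1,334,961 + 133,496] = 14,684,570, which does not equal 1,334,961.
Final answer: No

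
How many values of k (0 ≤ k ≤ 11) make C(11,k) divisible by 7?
2

Working:
Checking C(11,k) mod 7 for k = 0..11: divisible at k = 5, 6. That's 2 values.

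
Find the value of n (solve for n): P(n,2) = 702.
27
P(n,2) = n(n−1) is increasing in n; n(n−1) ≈ (n−0.5)^2 = 702 gives n ≈ 27.0. Check: P(25,2) = 600, P(26,2) = 650, P(27,2) = 702 ✓. So n = 27.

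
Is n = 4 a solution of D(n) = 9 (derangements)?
Yes

Reasoning: D(4) = (4-1)·[D(3) + D(2)] = 3·[2 + 1] = 9, which equals 9.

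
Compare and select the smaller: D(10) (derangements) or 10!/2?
D(10)

Solution: D(10) = (10-1)·[D(9) + D(8)] = 9·[133,496 + 14,833] = 1,334,961; 10!/2 = 3,628,800/2 = 1,814,400.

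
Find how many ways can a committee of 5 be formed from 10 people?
252

Working:
C(10,5) = 10! / (5! × (10-5)!)
         = 10! / (5! × 5!)
         = 252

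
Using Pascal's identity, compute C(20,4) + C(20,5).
C(20,4) + C(20,5) = C(21,5) = 20,349.

Answer: 20,349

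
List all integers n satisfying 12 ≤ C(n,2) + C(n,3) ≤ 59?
5, 6, 7

Solution: C(4,2)+C(4,3)=10; C(5,2)+C(5,3)=20; C(6,2)+C(6,3)=35; C(7,2)+C(7,3)=56; C(8,2)+C(8,3)=84. So valid n = 5, 6, 7.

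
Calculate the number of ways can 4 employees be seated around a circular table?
6

Reasoning: Circular arrangements: (4-1)! = 6.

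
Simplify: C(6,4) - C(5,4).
10

Working:
C(6,4) - C(5,4) = C(5,3) = 10.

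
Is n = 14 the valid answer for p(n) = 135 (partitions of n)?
Yes
Pentagonal recurrence p(n) = p(n−1) + p(n−2) − p(n−5) − p(n−7) + …: p(14) = p(13) + p(12) − p(9) − p(7) + p(2) = 101 + 77 − 30 − 15 + 2 = 135, which equals 135.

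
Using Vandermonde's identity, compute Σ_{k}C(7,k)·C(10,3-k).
680

Solution: = C(7+10,3) = C(17,3) = 680.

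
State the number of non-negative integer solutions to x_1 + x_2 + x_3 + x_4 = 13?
C(13+4-1, 4-1) = 560.

Answer: 560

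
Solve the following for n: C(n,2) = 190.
20

Solution: C(n,2) = n(n−1)/2! is increasing in n, and n(n−1) = 2!·190 = 380 ≈ (n−0.5)^2 gives n ≈ 20.0. Check: C(18,2) = 153, C(19,2) = 171, C(20,2) = 190 ✓. So n = 20.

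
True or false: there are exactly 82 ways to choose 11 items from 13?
False

Explanation: C(13,11) = 78 ≠ 82.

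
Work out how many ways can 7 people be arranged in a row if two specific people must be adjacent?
1,440

Treat pair as unit: (7-1)! arrangements × 2 internal orders = 1,440.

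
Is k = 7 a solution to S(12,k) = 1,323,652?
S(12,7) = 7·S(11,7) + S(11,6) = 7·63,987 + 179,487 = 627,396, which does not equal 1,323,652.

Answer: No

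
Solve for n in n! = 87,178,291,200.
14

Working:
n! is strictly increasing. 12! = 479,001,600, 13! = 6,227,020,800, 14! = 87,178,291,200 ✓. So n = 14.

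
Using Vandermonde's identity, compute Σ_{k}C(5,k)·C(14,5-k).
11,628

= C(5+14,5) = C(19,5) = 11,628.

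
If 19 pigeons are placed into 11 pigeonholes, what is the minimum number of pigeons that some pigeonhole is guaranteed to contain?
2

Solution: Pigeonhole: ⌈19/11⌉ = 2.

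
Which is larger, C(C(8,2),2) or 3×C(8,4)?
C(C(8,2),2)
C(C(8,2),2)=378, 3×C(8,4)=210.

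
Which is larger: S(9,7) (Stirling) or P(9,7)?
P(9,7)

Working:
S(9,7) = 7·S(8,7) + S(8,6) = 7·28 + 266 = 462; P(9,7) = 181,440.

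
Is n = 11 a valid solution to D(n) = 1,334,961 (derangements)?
No
D(11) = (11-1)·[D(10) + D(9)] = 10·[1,334,961 + 133,496] = 14,684,570, which does not equal 1,334,961.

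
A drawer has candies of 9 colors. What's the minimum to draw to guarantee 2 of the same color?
10

Worst case: 1 of each = 9. One more: 10.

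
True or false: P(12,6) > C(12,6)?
P(12,6) = 665,280 and C(12,6) = 924; P(n,r) = r! × C(n,r) so P > C whenever r ≥ 2.
Final answer: True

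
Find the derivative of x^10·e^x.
Product rule: d/dx[x^10]·e^x + x^10·d/dx[e^x] = 10x^{9}e^x + x^10e^x.
Final answer: (10x^9 + x^10)e^x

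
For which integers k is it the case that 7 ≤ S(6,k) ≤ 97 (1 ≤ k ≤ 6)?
2, 3, 4, 5

Solution: S(6,1)=1; S(6,2)=31; S(6,3)=90; S(6,4)=65; S(6,5)=15; S(6,6)=1. So valid k = 2, 3, 4, 5.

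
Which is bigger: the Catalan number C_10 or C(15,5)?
C_10

Explanation: C_10 = C(20,10)/(10+1) = 184,756/11 = 16,796; C(15,5) = 3,003.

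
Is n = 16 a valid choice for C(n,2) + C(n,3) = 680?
C(16,2) + C(16,3) = 120 + 560 = 680, which equals 680.

Answer: Yes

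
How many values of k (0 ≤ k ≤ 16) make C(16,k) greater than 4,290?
7

Row 16 is unimodal and symmetric about k=16/2. C(16,4)=1,820 ≤ 4,290; C(16,5)=4,368 > 4,290; by symmetry C(16,k) > 4,290 for k = 5..11. That's 11 - 5 + 1 = 7 values.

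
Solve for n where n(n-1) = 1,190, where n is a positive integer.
35

Solution: n² − n − 1,190 = 0, so n = (1 ± √(1 + 4·1,190))/2 = (1 ± √4,761)/2 = (1 ± 69)/2, i.e. n = 35 or n = -34. Taking the positive root, n = 35 (check: 35×34 = 1,190).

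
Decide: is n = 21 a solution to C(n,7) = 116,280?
C(21,7) = 21·20·19·18·17·16·15/7! = 586,051,200/5,040 = 116,280, which equals 116,280.

Answer: Yes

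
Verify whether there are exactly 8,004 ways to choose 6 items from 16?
False

C(16,6) = 8,008 ≠ 8004.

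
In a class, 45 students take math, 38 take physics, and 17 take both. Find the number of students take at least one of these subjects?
|A∪B| = |A|+|B|-|A∩B| = 45+38-17 = 66.

Answer: 66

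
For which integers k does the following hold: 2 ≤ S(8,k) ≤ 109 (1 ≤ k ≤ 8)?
7
S(8,1)=1; S(8,2)=127; S(8,3)=966; S(8,4)=1,701; S(8,5)=1,050; S(8,6)=266; S(8,7)=28; S(8,8)=1. So valid k = 7.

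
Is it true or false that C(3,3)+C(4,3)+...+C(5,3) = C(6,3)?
False
Hockey stick identity gives Σ = C(6,4) = 15; RHS C(6,3) = 20.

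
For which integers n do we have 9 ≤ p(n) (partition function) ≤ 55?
6, 7, 8, 9, 10

Solution: Tabulating p(n) via p(n) = p(n−1) + p(n−2) − p(n−5) − p(n−7) + …: p(5)=7; p(6)=11; p(7)=15; p(8)=22; p(9)=30; p(10)=42; p(11)=56. So valid n = 6, 7, 8, 9, 10.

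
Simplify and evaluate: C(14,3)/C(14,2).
4

Explanation: C(n,k+1)/C(n,k) = (n−k)/(k+1). Here (14−2)/(2+1) = 12/3 = 4.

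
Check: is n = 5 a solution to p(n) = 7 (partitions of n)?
Yes
Pentagonal recurrence p(n) = p(n−1) + p(n−2) − p(n−5) − p(n−7) + …: p(5) = p(4) + p(3) − p(0) = 5 + 3 − 1 = 7, which equals 7.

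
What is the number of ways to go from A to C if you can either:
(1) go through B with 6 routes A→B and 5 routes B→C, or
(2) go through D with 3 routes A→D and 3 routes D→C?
Route via B: 6×5=30. Route via D: 3×3=9. Total: 39.

Answer: 39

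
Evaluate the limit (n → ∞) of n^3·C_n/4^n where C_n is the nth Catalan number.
C_n ~ 4^n/(n^(3/2)√π), so n^3·C_n/4^n ~ n^(3 − 3/2)/√π → ∞.

Answer: ∞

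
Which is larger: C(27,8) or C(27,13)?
C(27,13)

Working:
C(27,8)=2,220,075, C(27,13)=20,058,300.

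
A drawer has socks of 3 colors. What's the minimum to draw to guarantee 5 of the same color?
13

Explanation: Worst case: 4 of each = 12. One more: 13.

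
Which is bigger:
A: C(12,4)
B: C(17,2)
A=C(12,4)=495, B=C(17,2)=136.
Final answer: A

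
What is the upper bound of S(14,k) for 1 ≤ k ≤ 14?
Row S(14,k) for k = 1..14 (via S(n,k) = k·S(n−1,k) + S(n−1,k−1)): 1, 8,191, 788,970, 10,391,745, 40,075,035, 63,436,373, 49,329,280, 20,912,320, 5,135,130, 752,752, 66,066, 3,367, 91, 1. The row is unimodal; maximum at k = 6: 63,436,373.

Answer: 63,436,373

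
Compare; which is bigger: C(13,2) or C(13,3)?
C(13,2)=78, C(13,3)=286.

Answer: C(13,3)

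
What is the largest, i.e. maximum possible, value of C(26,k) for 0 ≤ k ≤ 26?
10,400,600

Reasoning: Maximum at k = 13: C(26,13) = 10,400,600.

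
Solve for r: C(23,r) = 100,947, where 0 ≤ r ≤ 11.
6

C(23,r) is increasing for 0 ≤ r ≤ 11. Stepping up (C(23,r+1) = C(23,r)·(23−r)/(r+1)): C(23,1) = 23, C(23,2) = 253, C(23,3) = 1,771, C(23,4) = 8,855, C(23,5) = 33,649, C(23,6) = 100,947 ✓. So r = 6.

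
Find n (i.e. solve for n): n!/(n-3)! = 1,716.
n!/(n-3)! = n×(n-1)×(n-2), a product of 3 consecutive integers ≈ (n−1)^3. 1,716^(1/3) + 1 ≈ 13.0; check n = 13: 13×12×11 = 1,716 ✓. So n = 13.
Final answer: 13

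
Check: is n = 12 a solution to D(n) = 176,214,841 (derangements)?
Yes
D(12) = (12-1)·[D(11) + D(10)] = 11·[14,684,570 + 1,334,961] = 176,214,841, which equals 176,214,841.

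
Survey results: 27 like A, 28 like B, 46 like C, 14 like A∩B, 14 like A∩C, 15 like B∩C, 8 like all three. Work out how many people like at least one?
66

Solution: |A∪B∪C| = 27+28+46-14-14-15+8 = 66.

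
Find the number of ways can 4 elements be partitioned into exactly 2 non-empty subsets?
7

This equals S(4,2), the Stirling number of the 2nd kind.
Using the Stirling recurrence: S(n,k) = k·S(n-1,k) + S(n-1,k-1)
S(4,2) = 2·S(3,2) + S(3,1)
         = 2·3 + 1
         = 6 + 1
         = 7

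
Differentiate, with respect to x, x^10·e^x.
Product rule: d/dx[x^10]·e^x + x^10·d/dx[e^x] = 10x^{9}e^x + x^10e^x.

Answer: (10x^9 + x^10)e^x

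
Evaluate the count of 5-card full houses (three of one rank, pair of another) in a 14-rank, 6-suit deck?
54,600

Solution: Triple rank: 14. Triple suits: C(6,3)=20. Pair rank: 13. Pair suits: C(6,2)=15. Total: 54,600.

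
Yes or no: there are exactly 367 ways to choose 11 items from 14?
No
C(14,11) = 364 ≠ 367.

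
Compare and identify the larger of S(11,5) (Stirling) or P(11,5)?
S(11,5)

Working:
S(11,5) = 5·S(10,5) + S(10,4) = 5·42,525 + 34,105 = 246,730; P(11,5) = 55,440.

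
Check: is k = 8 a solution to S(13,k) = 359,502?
No

S(13,8) = 8·S(12,8) + S(12,7) = 8·159,027 + 627,396 = 1,899,612, which does not equal 359,502.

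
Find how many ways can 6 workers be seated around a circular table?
120

Circular arrangements: (6-1)! = 120.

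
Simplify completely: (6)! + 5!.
840
(6)! + 5! = (6)·5! + 5! = (6+1)·5! = 7·5! = 840.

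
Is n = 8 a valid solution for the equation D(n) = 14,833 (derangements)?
Yes

Working:
D(8) = (8-1)·[D(7) + D(6)] = 7·[1,854 + 265] = 14,833, which equals 14,833.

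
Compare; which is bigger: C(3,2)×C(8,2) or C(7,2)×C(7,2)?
C(7,2)×C(7,2)
C(3,2)×C(8,2)=84, C(7,2)×C(7,2)=441.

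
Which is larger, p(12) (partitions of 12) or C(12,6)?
Pentagonal recurrence p(n) = p(n−1) + p(n−2) − p(n−5) − p(n−7) + …: p(12) = p(11) + p(10) − p(7) − p(5) + p(0) = 56 + 42 − 15 − 7 + 1 = 77; C(12,6) = 924.
Final answer: C(12,6)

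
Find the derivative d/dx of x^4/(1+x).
(4x^3(1+x) - x^4)/(1+x)²

Quotient rule: [4x^{3}(1+x) - x^4]/(1+x)².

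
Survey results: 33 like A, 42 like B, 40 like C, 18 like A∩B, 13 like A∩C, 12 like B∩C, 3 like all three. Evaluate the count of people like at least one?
75

Explanation: |A∪B∪C| = 33+42+40-18-13-12+3 = 75.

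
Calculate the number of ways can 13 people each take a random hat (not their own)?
Using D(n) = (n-1)[D(n-1) + D(n-2)]:
D(13) = (13-1) × [D(12) + D(11)]
      = 12 × [176214841 + 14684570]
      = 12 × 190899411
      = 2,290,792,932
Final answer: 2,290,792,932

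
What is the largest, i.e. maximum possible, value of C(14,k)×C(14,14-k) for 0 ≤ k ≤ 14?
11,778,624

Solution: C(14,k)·C(14,14-k) = C(14,k)², maximised at the centre k = 7: C(14,7)² = 11,778,624.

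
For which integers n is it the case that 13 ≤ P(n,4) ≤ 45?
4

Solution: P(3,4)=0; P(4,4)=24; P(5,4)=120. So valid n = 4.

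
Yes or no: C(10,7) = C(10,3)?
Yes
Symmetry C(n,k) = C(n,n-k): C(10,7) = 120 and C(10,3) = 120. Both sides agree, so the statement holds.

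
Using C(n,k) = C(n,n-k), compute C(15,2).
C(15,2) = C(15,13) = 105.
Final answer: 105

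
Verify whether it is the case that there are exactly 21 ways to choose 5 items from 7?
C(7,5) = 21.

Answer: True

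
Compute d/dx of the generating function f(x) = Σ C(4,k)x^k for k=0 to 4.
Σ k·C(4,k)x^(k-1) for k=1 to 4

Solution: Term-by-term differentiation gives Σ k·C(4,k)x^{k-1} for k=1 to 4.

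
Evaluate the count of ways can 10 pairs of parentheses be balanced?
16,796
Using the Catalan number formula: C_n = C(2n, n) / (n+1)
C_10 = C(20, 10) / (10+1)
     = 184756 / 11
     = 16,796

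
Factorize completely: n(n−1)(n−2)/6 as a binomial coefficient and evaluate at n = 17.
C(n,3); C(17,3) = 680

Reasoning: n(n−1)(n−2)/6 = n!/(3!(n−3)!) = C(n,3). At n = 17: C(17,3) = 680.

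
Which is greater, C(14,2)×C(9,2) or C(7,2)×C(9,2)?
C(14,2)×C(9,2)

C(14,2)×C(9,2)=3,276, C(7,2)×C(9,2)=756.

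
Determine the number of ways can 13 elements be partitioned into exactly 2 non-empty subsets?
4,095

Reasoning: This equals S(13,2), the Stirling number of the 2nd kind.
Using the Stirling recurrence: S(n,k) = k·S(n-1,k) + S(n-1,k-1)
S(13,2) = 2·S(12,2) + S(12,1)
         = 2·2047 + 1
         = 4094 + 1
         = 4,095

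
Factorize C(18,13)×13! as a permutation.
P(18,13)

Reasoning: C(18,13)×13! = [18!/(13!(5)!)]×13! = 18!/(5)! = P(18,13) = 53,353,114,214,400.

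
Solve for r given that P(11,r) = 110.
2

Reasoning: P(11,r) = 11·10·…·(11−r+1), a product of r factors. Multiplying down from 11: 11 = 11; 11·10 = 110 ✓ (2 factors). So r = 2.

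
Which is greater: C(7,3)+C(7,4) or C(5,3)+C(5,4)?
C(7,3)+C(7,4)
First=70, Second=15.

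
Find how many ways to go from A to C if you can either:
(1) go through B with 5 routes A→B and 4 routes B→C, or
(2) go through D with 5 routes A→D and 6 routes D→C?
50

Reasoning: Route via B: 5×4=20. Route via D: 5×6=30. Total: 50.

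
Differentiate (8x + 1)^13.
Chain rule: 13(8x+1)^{12} × 8 = 104(8x+1)^{12}.
Final answer: 104(8x + 1)^12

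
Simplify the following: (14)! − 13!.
80,951,270,400
(14)! − 13! = (14)·13! − 13! = (14−1)·13! = 13·13! = 80,951,270,400.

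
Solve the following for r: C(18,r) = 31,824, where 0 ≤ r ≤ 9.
7

C(18,r) is increasing for 0 ≤ r ≤ 9. Stepping up (C(18,r+1) = C(18,r)·(18−r)/(r+1)): C(18,1) = 18, C(18,2) = 153, C(18,3) = 816, C(18,4) = 3,060, C(18,5) = 8,568, C(18,6) = 18,564, C(18,7) = 31,824 ✓. So r = 7.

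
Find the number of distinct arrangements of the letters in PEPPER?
60

Working:
Word has 6 letters (P=3, E=2, R=1). Arrangements: 6!/Π(k!) = 60.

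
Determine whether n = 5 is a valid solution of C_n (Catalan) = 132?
No

Reasoning: C_5 = C(10,5)/(5+1) = 252/6 = 42, which does not equal 132.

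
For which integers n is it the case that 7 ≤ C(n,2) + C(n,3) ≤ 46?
4, 5, 6

Solution: C(3,2)+C(3,3)=4; C(4,2)+C(4,3)=10; C(5,2)+C(5,3)=20; C(6,2)+C(6,3)=35; C(7,2)+C(7,3)=56. So valid n = 4, 5, 6.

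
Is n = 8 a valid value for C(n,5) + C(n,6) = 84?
Yes

Reasoning: C(8,5) + C(8,6) = 56 + 28 = 84, which equals 84.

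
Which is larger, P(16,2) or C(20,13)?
C(20,13)

Solution: P(16,2)=240, C(20,13)=77,520.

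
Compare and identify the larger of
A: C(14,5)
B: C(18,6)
B

Explanation: A=C(14,5)=2,002, B=C(18,6)=18,564.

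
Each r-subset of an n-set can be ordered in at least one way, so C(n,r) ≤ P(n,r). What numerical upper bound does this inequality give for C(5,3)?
60

Solution: P(5,3) = 5·4·3 = 60, so C(5,3) ≤ 60. (The bound is loose by a factor of 3! = 6: C(5,3) = 60/6 = 10.)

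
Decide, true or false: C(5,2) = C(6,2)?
False
LHS = C(5,2) = 10; RHS = C(6,2) = 15. 10 ≠ 15, so the statement does not hold.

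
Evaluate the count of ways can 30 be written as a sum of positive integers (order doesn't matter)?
Pentagonal recurrence p(n) = p(n−1) + p(n−2) − p(n−5) − p(n−7) + …: p(30) = p(29) + p(28) − p(25) − p(23) + p(18) + p(15) − p(8) − p(4) = 4,565 + 3,718 − 1,958 − 1,255 + 385 + 176 − 22 − 5 = 5,604.
Final answer: 5,604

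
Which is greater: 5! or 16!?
16!

5!=120, 16!=20,922,789,888,000. 16! > 5!.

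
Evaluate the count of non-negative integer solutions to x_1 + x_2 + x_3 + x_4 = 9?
220

Explanation: C(9+4-1, 4-1) = 220.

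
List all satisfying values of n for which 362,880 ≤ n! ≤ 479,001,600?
9, 10, 11, 12

Solution: n! is strictly increasing; 9! = 362,880 and 12! = 479,001,600, so valid n = 9, 10, 11, 12.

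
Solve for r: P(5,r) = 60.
P(5,r) = 5·4·…·(5−r+1), a product of r factors. Multiplying down from 5: 5 = 5; 5·4 = 20; 5·4·3 = 60 ✓ (3 factors). So r = 3.

Answer: 3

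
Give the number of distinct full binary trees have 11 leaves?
16,796

Reasoning: Using the Catalan number formula: C_n = C(2n, n) / (n+1)
C_10 = C(20, 10) / (10+1)
     = 184756 / 11
     = 16,796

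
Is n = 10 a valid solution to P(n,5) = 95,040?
No
P(10,5) = 10·9·8·7·6 = 30,240, which does not equal 95,040.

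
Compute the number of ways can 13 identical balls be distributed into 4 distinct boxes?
560

Solution: C(13+4-1, 4-1) = C(16, 3) = 560.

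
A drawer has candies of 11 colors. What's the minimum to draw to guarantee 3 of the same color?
23

Working:
Worst case: 2 of each = 22. One more: 23.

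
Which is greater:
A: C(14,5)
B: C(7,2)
A=C(14,5)=2,002, B=C(7,2)=21.

Answer: A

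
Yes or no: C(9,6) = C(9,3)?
Yes

Reasoning: Symmetry C(n,k) = C(n,n-k): C(9,6) = 84 and C(9,3) = 84. Both sides agree, so the statement holds.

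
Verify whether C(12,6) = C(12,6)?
Symmetry C(n,k) = C(n,n-k): C(12,6) = 924 and C(12,6) = 924. Both sides agree, so the statement holds.
Final answer: True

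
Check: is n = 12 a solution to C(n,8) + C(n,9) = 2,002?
No

Working:
C(12,8) + C(12,9) = 495 + 220 = 715, which does not equal 2,002.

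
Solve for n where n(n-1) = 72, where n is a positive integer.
9

Reasoning: n² − n − 72 = 0, so n = (1 ± √(1 + 4·72))/2 = (1 ± √289)/2 = (1 ± 17)/2, i.e. n = 9 or n = -8. Taking the positive root, n = 9 (check: 9×8 = 72).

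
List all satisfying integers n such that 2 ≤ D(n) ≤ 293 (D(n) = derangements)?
3, 4, 5, 6

Explanation: Using D(n) = (n−1)[D(n−1) + D(n−2)] with D(1)=0, D(2)=1: D(2)=1; D(3)=2; D(4)=9; D(5)=44; D(6)=265; D(7)=1,854. So valid n = 3, 4, 5, 6.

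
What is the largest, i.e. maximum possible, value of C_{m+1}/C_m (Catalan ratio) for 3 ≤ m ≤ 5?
22/7

Solution: C_{m+1}/C_m = 2(2m+1)/(m+2), which increases with m. Maximum at m = 5: 2·11/7 = 22/7.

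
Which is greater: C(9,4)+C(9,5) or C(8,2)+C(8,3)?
C(9,4)+C(9,5)

Reasoning: First=252, Second=84.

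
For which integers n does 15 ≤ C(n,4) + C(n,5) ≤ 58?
6, 7

Working:
C(5,4)+C(5,5)=6; C(6,4)+C(6,5)=21; C(7,4)+C(7,5)=56; C(8,4)+C(8,5)=126. So valid n = 6, 7.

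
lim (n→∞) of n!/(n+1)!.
0
n!/(n+1)! = 1/[(n+1)] → 0 as n → ∞.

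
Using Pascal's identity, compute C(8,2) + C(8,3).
84

C(8,2) + C(8,3) = C(9,3) = 84.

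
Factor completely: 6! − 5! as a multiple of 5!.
5 × 5! = 600

Explanation: 6! − 5! = 6·5! − 5! = (6 − 1)·5! = 5 × 5! = 600.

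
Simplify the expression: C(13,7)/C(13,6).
1

Working:
C(n,k+1)/C(n,k) = (n−k)/(k+1). Here (13−6)/(6+1) = 7/7 = 1.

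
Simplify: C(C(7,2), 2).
210

Working:
C(7,2) = 21, then C(21, 2) = 210.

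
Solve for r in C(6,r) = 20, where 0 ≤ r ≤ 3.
C(6,r) is increasing for 0 ≤ r ≤ 3. Stepping up (C(6,r+1) = C(6,r)·(6−r)/(r+1)): C(6,1) = 6, C(6,2) = 15, C(6,3) = 20 ✓. So r = 3.

Answer: 3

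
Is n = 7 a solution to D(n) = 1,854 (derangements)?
Yes

Reasoning: D(7) = (7-1)·[D(6) + D(5)] = 6·[265 + 44] = 1,854, which equals 1,854.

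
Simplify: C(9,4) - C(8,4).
56
C(9,4) - C(8,4) = C(8,3) = 56.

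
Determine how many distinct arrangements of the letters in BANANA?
60

Reasoning: Word has 6 letters (B=1, A=3, N=2). Arrangements: 6!/Π(k!) = 60.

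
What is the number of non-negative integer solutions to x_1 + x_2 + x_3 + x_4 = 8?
165
C(8+4-1, 4-1) = 165.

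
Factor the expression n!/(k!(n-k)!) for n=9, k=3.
This is the binomial coefficient C(9,3) = 84.

Answer: C(9,3) = 84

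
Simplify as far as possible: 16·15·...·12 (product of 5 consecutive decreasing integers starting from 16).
This is P(16,5) = 16!/(11)! = 524,160.

Answer: 524,160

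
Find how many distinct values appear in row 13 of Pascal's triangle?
7

Solution: Row 13 has entries C(13,0)..C(13,13); by symmetry C(13,k)=C(13,13-k), giving 7 distinct values.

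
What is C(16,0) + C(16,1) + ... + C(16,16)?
65,536

Reasoning: Sum of binomial coefficients = 2^16 = 65,536.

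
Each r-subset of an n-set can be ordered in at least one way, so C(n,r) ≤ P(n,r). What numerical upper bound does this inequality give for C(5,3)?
60

Reasoning: P(5,3) = 5·4·3 = 60, so C(5,3) ≤ 60. (The bound is loose by a factor of 3! = 6: C(5,3) = 60/6 = 10.)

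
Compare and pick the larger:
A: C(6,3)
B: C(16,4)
B

Explanation: A=C(6,3)=20, B=C(16,4)=1,820.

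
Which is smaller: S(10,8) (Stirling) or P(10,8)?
S(10,8)

S(10,8) = 8·S(9,8) + S(9,7) = 8·36 + 462 = 750; P(10,8) = 1,814,400.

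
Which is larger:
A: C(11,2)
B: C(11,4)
B

A=C(11,2)=55, B=C(11,4)=330.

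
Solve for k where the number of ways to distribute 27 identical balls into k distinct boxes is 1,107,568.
7

Explanation: Stars and bars: the count is C(27+k−1, k−1), increasing in k. k=5: C(31,4) = 31,465, k=6: C(32,5) = 201,376, k=7: C(33,6) = 1,107,568 ✓. So k = 7.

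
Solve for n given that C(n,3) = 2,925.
27

Explanation: C(n,3) = n(n−1)(n−2)/3! is increasing in n, and n(n−1)(n−2) = 3!·2,925 = 17,550 ≈ (n−1)^3 gives n ≈ 27.0. Check: C(25,3) = 2,300, C(26,3) = 2,600, C(27,3) = 2,925 ✓. So n = 27.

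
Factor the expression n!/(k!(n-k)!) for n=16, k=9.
This is the binomial coefficient C(16,9) = 11,440.
Final answer: C(16,9) = 11,440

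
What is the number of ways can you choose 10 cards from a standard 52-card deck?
15,820,024,220
C(52,10) = 15,820,024,220.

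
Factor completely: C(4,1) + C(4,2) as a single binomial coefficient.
C(5,2)

Reasoning: By Pascal's identity: C(4,1) + C(4,2) = C(5,2) = 10.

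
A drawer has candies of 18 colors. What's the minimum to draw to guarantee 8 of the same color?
127

Reasoning: Worst case: 7 of each = 126. One more: 127.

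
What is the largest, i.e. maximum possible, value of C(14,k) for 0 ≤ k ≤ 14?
Maximum at k = 7: C(14,7) = 3,432.
Final answer: 3,432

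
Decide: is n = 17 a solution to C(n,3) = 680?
C(17,3) = 17·16·15/3! = 4,080/6 = 680, which equals 680.
Final answer: Yes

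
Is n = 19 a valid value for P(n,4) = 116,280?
No

Reasoning: P(19,4) = 19·18·17·16 = 93,024, which does not equal 116,280.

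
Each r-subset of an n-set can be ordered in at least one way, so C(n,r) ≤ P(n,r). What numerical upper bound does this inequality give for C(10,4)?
5,040

Solution: P(10,4) = 10·9·8·7 = 5,040, so C(10,4) ≤ 5,040. (The bound is loose by a factor of 4! = 24: C(10,4) = 5,040/24 = 210.)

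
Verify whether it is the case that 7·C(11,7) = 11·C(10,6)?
True

Solution: Absorption identity k·C(n,k) = n·C(n-1,k-1). LHS = 7·330 = 2,310; RHS = 11·210 = 2,310.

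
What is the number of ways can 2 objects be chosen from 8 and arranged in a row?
56

Explanation: P(8,2) = 8!/(8-2)! = 56.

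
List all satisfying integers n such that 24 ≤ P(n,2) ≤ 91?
6, 7, 8, 9, 10

P(5,2)=20; P(6,2)=30; P(7,2)=42; P(8,2)=56; P(9,2)=72; P(10,2)=90; P(11,2)=110. So valid n = 6, 7, 8, 9, 10.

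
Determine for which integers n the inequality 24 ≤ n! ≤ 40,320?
4, 5, 6, 7, 8

Solution: n! is strictly increasing; 4! = 24 and 8! = 40,320, so valid n = 4, 5, 6, 7, 8.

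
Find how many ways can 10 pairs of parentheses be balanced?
16,796

Reasoning: Using the Catalan number formula: C_n = C(2n, n) / (n+1)
C_10 = C(20, 10) / (10+1)
     = 184756 / 11
     = 16,796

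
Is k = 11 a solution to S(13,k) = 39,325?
No
S(13,11) = 11·S(12,11) + S(12,10) = 11·66 + 1,705 = 2,431, which does not equal 39,325.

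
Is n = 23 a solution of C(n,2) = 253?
Yes

Solution: C(23,2) = 23·22/2! = 506/2 = 253, which equals 253.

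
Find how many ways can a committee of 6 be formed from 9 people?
84

Reasoning: C(9,6) = 9! / (6! × (9-6)!)
         = 9! / (6! × 3!)
         = 84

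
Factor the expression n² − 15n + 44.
(n − 4)(n − 11)

Working:
Seek roots whose sum is 15 and product is 44: (4, 11). So n² − 15n + 44 = (n − 4)(n − 11).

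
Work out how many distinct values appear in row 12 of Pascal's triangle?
7

Explanation: Row 12 has entries C(12,0)..C(12,12); by symmetry C(12,k)=C(12,12-k), giving 7 distinct values.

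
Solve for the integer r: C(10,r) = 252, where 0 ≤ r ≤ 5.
5

C(10,r) is increasing for 0 ≤ r ≤ 5. Stepping up (C(10,r+1) = C(10,r)·(10−r)/(r+1)): C(10,1) = 10, C(10,2) = 45, C(10,3) = 120, C(10,4) = 210, C(10,5) = 252 ✓. So r = 5.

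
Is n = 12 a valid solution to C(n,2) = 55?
No

Working:
C(12,2) = 12·11/2! = 132/2 = 66, which does not equal 55.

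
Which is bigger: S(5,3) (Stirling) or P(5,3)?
S(5,3) = 3·S(4,3) + S(4,2) = 3·6 + 7 = 25; P(5,3) = 60.
Final answer: P(5,3)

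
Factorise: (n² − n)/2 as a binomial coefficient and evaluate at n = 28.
C(n,2); C(28,2) = 378

Reasoning: (n² − n)/2 = n(n−1)/2 = C(n,2). At n = 28: C(28,2) = 378.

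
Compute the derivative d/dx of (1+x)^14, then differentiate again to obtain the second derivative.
182(1+x)^12

First derivative: 14(1+x)^{13}. Second derivative: 14·13·(1+x)^{12} = 182(1+x)^{12}.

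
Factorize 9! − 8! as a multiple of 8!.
8 × 8! = 322,560

9! − 8! = 9·8! − 8! = (9 − 1)·8! = 8 × 8! = 322,560.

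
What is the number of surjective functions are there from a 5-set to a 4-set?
240

Explanation: Onto functions = 4! × S(5,4)
First compute S(5,4) via recurrence:
Using the Stirling recurrence: S(n,k) = k·S(n-1,k) + S(n-1,k-1)
S(5,4) = 4·S(4,4) + S(4,3)
         = 4·1 + 6
         = 4 + 6
         = 10
Then: 24 × 10 = 240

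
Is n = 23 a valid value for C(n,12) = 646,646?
No
C(23,12) = 23·22·21·20·19·18·17·16·15·14·13·12/12! = 647,647,525,324,800/479,001,600 = 1,352,078, which does not equal 646,646.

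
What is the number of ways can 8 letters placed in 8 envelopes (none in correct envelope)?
14,833

Explanation: Using D(n) = (n-1)[D(n-1) + D(n-2)]:
D(8) = (8-1) × [D(7) + D(6)]
      = 7 × [1854 + 265]
      = 7 × 2119
      = 14,833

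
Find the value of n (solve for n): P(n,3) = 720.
10

Solution: P(n,3) = n(n−1)(n−2) is increasing in n; n(n−1)(n−2) ≈ (n−1)^3 = 720 gives n ≈ 10.0. Check: P(8,3) = 336, P(9,3) = 504, P(10,3) = 720 ✓. So n = 10.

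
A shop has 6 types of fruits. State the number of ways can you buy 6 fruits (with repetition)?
462

Stars and bars: C(6+6-1, 6) = C(11, 6) = 462.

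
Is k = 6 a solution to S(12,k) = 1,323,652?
Yes

S(12,6) = 6·S(11,6) + S(11,5) = 6·179,487 + 246,730 = 1,323,652, which equals 1,323,652.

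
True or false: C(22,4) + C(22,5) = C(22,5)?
False

Reasoning: Pascal's identity gives C(23,5) = 33,649, whereas C(22,5) = 26,334.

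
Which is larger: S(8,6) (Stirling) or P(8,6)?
P(8,6)

Solution: S(8,6) = 6·S(7,6) + S(7,5) = 6·21 + 140 = 266; P(8,6) = 20,160.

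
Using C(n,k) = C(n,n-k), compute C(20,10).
C(20,10) = C(20,10) = 184,756.
Final answer: 184,756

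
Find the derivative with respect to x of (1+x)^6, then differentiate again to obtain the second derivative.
30(1+x)^4

First derivative: 6(1+x)^{5}. Second derivative: 6·5·(1+x)^{4} = 30(1+x)^{4}.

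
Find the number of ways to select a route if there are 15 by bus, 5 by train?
20

Working:
By the addition principle: 15 + 5 = 20.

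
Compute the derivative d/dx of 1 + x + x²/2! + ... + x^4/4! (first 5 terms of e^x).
1 + x + x²/2! + ... + x^3/3!

Explanation: Differentiating term by term gives the first 4 terms of e^x.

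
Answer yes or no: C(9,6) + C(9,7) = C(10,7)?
Yes

Solution: Pascal's identity: LHS = 84 + 36 = 120; RHS = C(10,7) = 120. Both sides agree, so the statement holds.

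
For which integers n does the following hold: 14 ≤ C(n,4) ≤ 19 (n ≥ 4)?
6
C(5,4)=5; C(6,4)=15; C(7,4)=35. So valid n = 6.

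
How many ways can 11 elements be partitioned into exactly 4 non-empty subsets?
145,750
This equals S(11,4), the Stirling number of the 2nd kind.
Using the Stirling recurrence: S(n,k) = k·S(n-1,k) + S(n-1,k-1)
S(11,4) = 4·S(10,4) + S(10,3)
         = 4·34105 + 9330
         = 136420 + 9330
         = 145,750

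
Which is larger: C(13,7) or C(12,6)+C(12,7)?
Equal

By Pascal's identity: C(13,7) = C(12,6)+C(12,7) = 1,716. Equal.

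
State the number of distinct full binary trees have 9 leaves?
1,430

Reasoning: Using the Catalan number formula: C_n = C(2n, n) / (n+1)
C_8 = C(16, 8) / (8+1)
     = 12870 / 9
     = 1,430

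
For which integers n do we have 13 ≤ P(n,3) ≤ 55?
4
P(3,3)=6; P(4,3)=24; P(5,3)=60. So valid n = 4.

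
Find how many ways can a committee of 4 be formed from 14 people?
C(14,4) = 14! / (4! × (14-4)!)
         = 14! / (4! × 10!)
         = 1,001
Final answer: 1,001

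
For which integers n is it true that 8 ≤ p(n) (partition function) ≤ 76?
6, 7, 8, 9, 10, 11

Working:
Tabulating p(n) via p(n) = p(n−1) + p(n−2) − p(n−5) − p(n−7) + …: p(5)=7; p(6)=11; p(7)=15; p(8)=22; p(9)=30; p(10)=42; p(11)=56; p(12)=77. So valid n = 6, 7, 8, 9, 10, 11.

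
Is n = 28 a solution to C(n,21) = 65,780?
No

Solution: C(28,21) = 28·27·26·25·24·23·22·21·20·19·18·17·16·15·14·13·12·11·10·9·8/21! = 60,493,719,168,990,845,337,600,000/51,090,942,171,709,440,000 = 1,184,040, which does not equal 65,780.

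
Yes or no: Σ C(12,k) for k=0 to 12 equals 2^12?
Yes

Solution: Binomial theorem: Σ C(12,k) = (1+1)^12 = 2^12 = 4,096; RHS 2^12 = 4,096.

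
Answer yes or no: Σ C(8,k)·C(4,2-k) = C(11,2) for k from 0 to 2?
No

Working:
Vandermonde's identity gives C(12,2) = 66; RHS C(11,2) = 55.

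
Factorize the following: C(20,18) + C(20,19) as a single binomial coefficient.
C(21,19)

Working:
By Pascal's identity: C(20,18) + C(20,19) = C(21,19) = 210.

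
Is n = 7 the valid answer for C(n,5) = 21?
C(7,5) = 7·6·5·4·3/5! = 2,520/120 = 21, which equals 21.
Final answer: Yes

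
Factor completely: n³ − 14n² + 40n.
n(n − 4)(n − 10)
n³ − 14n² + 40n = n(n² − 14n + 40) = n(n − 4)(n − 10).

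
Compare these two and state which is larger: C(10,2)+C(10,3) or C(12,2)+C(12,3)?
C(12,2)+C(12,3)

Solution: First=165, Second=286.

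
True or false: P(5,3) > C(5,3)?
True

Explanation: P(5,3) = 60 and C(5,3) = 10; P(n,r) = r! × C(n,r) so P > C whenever r ≥ 2.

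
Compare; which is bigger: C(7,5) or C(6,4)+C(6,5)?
Equal

Solution: By Pascal's identity: C(7,5) = C(6,4)+C(6,5) = 21. Equal.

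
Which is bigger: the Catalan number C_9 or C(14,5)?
C_9

Reasoning: C_9 = C(18,9)/(9+1) = 48,620/10 = 4,862; C(14,5) = 2,002.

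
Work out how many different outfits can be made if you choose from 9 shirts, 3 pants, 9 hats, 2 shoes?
486
By the multiplication principle: 9 × 3 × 9 × 2 = 486.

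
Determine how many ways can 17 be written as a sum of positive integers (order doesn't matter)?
297

Solution: Pentagonal recurrence p(n) = p(n−1) + p(n−2) − p(n−5) − p(n−7) + …: p(17) = p(16) + p(15) − p(12) − p(10) + p(5) + p(2) = 231 + 176 − 77 − 42 + 7 + 2 = 297.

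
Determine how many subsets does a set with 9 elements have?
512

Explanation: Each element can be included or excluded: 2^9 = 512.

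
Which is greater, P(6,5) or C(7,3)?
P(6,5)

Reasoning: P(6,5)=720, C(7,3)=35.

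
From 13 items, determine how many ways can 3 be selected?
286

Explanation: C(13,3) = 13! / (3! × (13-3)!)
         = 13! / (3! × 10!)
         = 286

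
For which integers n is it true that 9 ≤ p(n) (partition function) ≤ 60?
6, 7, 8, 9, 10, 11

Solution: Tabulating p(n) via p(n) = p(n−1) + p(n−2) − p(n−5) − p(n−7) + …: p(5)=7; p(6)=11; p(7)=15; p(8)=22; p(9)=30; p(10)=42; p(11)=56; p(12)=77. So valid n = 6, 7, 8, 9, 10, 11.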